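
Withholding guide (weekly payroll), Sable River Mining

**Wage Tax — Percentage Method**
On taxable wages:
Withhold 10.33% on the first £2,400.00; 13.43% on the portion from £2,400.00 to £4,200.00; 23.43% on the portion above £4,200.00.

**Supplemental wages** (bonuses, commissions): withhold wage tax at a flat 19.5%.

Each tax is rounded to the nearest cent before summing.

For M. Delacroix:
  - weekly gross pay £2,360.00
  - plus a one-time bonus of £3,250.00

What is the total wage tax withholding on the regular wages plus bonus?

Wage Tax: taxable = £2,360.00
  10.33% × £2,360.00 = £243.79
Supplemental (19.5% flat on bonus): 19.5% × £3,250.00 = £633.75
Total wage tax: £243.79 + £633.75 = £877.54

£877.54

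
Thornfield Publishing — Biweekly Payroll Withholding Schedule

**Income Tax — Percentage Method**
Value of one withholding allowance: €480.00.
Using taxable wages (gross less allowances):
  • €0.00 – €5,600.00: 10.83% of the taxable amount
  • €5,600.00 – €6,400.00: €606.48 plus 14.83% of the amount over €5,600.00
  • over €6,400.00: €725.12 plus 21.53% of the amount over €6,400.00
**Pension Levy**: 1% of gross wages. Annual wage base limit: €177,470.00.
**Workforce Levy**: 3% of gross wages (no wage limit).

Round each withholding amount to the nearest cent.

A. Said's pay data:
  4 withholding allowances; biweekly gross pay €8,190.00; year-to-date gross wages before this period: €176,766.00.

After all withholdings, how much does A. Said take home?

€7,231.42

Income Tax: taxable = €8,190.00 − 4×€480.00 = €6,270.00
  €606.48 + 14.83% × (€6,270.00 − €5,600.00) = €606.48 + 14.83% × €670.00 = €705.84
Pension Levy: cap €177,470.00 − YTD €176,766.00 = €704.00 subject; 1% × €704.00 = €7.04
Workforce Levy: 3% × €8,190.00 = €245.70
Total withheld: €705.84 + €7.04 + €245.70 = €958.58
Net pay: €8,190.00 − €958.58 = €7,231.42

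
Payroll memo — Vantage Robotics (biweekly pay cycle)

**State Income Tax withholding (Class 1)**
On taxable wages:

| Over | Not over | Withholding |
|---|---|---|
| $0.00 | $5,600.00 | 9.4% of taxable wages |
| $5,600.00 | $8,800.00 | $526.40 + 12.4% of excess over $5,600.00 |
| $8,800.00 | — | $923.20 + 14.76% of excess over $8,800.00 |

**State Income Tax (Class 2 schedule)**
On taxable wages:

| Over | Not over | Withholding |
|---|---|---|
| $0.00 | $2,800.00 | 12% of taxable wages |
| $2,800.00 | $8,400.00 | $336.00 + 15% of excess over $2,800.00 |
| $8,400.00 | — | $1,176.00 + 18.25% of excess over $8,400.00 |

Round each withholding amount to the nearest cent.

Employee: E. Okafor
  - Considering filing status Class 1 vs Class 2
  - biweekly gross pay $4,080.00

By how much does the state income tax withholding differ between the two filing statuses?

$144.48

State Income Tax (Class 1): taxable = $4,080.00
  9.4% × $4,080.00 = $383.52
State Income Tax (Class 2): taxable = $4,080.00
  $336.00 + 15% × ($4,080.00 − $2,800.00) = $336.00 + 15% × $1,280.00 = $528.00
Difference: |$383.52 − $528.00| = $144.48 (higher under Class 2)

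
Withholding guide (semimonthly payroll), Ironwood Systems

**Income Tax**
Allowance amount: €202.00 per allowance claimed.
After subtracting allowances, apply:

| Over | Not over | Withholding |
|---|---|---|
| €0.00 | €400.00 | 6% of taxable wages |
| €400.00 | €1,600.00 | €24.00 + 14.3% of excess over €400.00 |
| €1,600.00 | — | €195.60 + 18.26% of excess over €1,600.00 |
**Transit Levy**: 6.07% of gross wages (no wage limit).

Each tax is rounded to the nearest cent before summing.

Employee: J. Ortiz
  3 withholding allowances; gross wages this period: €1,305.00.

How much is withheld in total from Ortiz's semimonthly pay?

€145.97

Income Tax: taxable = €1,305.00 − 3×€202.00 = €699.00
  €24.00 + 14.3% × (€699.00 − €400.00) = €24.00 + 14.3% × €299.00 = €66.76
Transit Levy: 6.07% × €1,305.00 = €79.21
Total: €66.76 + €79.21 = €145.97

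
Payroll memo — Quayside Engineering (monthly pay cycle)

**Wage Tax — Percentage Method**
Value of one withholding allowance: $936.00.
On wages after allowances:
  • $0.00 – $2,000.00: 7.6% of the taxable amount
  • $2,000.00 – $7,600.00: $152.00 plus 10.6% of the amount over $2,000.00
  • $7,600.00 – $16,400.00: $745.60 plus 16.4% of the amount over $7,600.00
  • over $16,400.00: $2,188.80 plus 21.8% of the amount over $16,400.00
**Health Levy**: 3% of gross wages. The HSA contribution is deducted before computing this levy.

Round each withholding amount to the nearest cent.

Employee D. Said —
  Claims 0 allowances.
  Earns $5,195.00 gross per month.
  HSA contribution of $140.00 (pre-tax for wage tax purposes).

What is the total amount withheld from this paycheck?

Wage Tax: taxable = $5,195.00 − $140.00 = $5,055.00
  $152.00 + 10.6% × ($5,055.00 − $2,000.00) = $152.00 + 10.6% × $3,055.00 = $475.83
Health Levy: 3% × $5,055.00 = $151.65
Total: $475.83 + $151.65 = $627.48

$627.48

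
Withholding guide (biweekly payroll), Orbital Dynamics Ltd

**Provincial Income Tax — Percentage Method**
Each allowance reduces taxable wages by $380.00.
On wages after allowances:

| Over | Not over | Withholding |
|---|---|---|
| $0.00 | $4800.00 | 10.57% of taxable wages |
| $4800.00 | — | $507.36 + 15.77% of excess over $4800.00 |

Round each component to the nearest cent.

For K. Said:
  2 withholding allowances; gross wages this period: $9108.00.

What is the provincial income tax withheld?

Provincial Income Tax: taxable = $9108.00 − 2×$380.00 = $8348.00
  $507.36 + 15.77% × ($8348.00 − $4800.00) = $507.36 + 15.77% × $3548.00 = $1066.88

$1066.88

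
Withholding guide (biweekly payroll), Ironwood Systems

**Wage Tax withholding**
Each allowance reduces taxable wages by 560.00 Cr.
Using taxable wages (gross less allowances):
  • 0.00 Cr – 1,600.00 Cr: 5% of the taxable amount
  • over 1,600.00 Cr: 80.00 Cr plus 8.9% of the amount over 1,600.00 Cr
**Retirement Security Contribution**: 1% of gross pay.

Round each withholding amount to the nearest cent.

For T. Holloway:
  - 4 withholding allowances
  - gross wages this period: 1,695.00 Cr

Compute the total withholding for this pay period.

Wage Tax: taxable = 1,695.00 Cr − 4×560.00 Cr = -545.00 Cr
  Taxable ≤ 0 → 0.00 Cr
Retirement Security Contribution: 1% × 1,695.00 Cr = 16.95 Cr
Total: 0.00 Cr + 16.95 Cr = 16.95 Cr

16.95 Cr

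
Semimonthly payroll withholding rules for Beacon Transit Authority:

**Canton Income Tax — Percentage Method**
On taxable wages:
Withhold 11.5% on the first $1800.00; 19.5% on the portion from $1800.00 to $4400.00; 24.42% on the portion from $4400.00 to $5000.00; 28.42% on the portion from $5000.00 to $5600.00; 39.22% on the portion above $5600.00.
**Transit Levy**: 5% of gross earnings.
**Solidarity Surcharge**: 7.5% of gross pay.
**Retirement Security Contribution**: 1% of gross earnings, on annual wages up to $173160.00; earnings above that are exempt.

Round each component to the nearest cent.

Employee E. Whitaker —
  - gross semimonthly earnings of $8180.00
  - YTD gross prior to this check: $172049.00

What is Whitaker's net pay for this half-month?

$5103.47

Canton Income Tax: taxable = $8180.00
  $1031.04 + 39.22% × ($8180.00 − $5600.00) = $1031.04 + 39.22% × $2580.00 = $2042.92
Transit Levy: 5% × $8180.00 = $409.00
Solidarity Surcharge: 7.5% × $8180.00 = $613.50
Retirement Security Contribution: cap $173160.00 − YTD $172049.00 = $1111.00 subject; 1% × $1111.00 = $11.11
Total withheld: $2042.92 + $409.00 + $613.50 + $11.11 = $3076.53
Net pay: $8180.00 − $3076.53 = $5103.47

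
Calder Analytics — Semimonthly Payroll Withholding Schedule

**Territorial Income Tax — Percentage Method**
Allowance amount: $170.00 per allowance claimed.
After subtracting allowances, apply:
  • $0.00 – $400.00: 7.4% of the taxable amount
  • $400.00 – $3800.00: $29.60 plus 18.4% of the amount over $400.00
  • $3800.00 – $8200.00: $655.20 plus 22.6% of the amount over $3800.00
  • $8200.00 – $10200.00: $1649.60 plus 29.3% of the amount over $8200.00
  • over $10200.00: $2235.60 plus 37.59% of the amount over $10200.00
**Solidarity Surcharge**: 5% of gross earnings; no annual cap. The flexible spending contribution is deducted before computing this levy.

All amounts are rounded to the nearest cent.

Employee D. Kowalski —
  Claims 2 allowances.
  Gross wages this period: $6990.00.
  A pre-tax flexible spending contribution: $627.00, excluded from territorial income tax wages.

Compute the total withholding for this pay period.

Territorial Income Tax: taxable = $6990.00 − $627.00 − 2×$170.00 = $6023.00
  $655.20 + 22.6% × ($6023.00 − $3800.00) = $655.20 + 22.6% × $2223.00 = $1157.60
Solidarity Surcharge: 5% × $6363.00 = $318.15
Total: $1157.60 + $318.15 = $1475.75

$1475.75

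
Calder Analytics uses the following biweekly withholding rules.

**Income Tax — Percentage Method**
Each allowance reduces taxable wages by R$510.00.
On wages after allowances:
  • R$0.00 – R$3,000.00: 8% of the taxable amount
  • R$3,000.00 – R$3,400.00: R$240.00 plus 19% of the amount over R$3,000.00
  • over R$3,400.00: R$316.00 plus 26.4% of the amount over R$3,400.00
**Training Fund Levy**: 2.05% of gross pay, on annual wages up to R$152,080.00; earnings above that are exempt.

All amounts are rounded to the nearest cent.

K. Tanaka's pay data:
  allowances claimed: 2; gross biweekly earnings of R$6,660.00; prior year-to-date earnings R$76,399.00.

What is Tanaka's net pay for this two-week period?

R$5,616.11

Income Tax: taxable = R$6,660.00 − 2×R$510.00 = R$5,640.00
  R$316.00 + 26.4% × (R$5,640.00 − R$3,400.00) = R$316.00 + 26.4% × R$2,240.00 = R$907.36
Training Fund Levy: 2.05% × R$6,660.00 = R$136.53
Total withheld: R$907.36 + R$136.53 = R$1,043.89
Net pay: R$6,660.00 − R$1,043.89 = R$5,616.11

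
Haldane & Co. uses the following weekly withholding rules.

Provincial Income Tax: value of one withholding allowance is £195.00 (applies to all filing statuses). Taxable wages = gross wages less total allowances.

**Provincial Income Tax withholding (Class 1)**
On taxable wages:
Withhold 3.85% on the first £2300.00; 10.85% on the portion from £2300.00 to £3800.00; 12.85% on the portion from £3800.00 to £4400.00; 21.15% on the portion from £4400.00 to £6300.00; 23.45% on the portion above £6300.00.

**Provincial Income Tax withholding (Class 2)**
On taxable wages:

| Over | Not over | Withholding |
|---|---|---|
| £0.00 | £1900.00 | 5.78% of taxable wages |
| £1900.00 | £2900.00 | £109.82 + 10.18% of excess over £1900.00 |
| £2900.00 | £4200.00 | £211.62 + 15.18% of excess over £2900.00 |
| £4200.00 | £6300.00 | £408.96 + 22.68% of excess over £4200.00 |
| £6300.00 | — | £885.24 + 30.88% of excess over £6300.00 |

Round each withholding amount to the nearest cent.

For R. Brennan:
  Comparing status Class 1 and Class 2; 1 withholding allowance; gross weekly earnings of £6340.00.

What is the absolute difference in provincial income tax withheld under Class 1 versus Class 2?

Provincial Income Tax (Class 1): taxable = £6340.00 − 1×£195.00 = £6145.00
  £328.40 + 21.15% × (£6145.00 − £4400.00) = £328.40 + 21.15% × £1745.00 = £697.47
Provincial Income Tax (Class 2): taxable = £6340.00 − 1×£195.00 = £6145.00
  £408.96 + 22.68% × (£6145.00 − £4200.00) = £408.96 + 22.68% × £1945.00 = £850.09
Difference: |£697.47 − £850.09| = £152.62 (higher under Class 2)

£152.62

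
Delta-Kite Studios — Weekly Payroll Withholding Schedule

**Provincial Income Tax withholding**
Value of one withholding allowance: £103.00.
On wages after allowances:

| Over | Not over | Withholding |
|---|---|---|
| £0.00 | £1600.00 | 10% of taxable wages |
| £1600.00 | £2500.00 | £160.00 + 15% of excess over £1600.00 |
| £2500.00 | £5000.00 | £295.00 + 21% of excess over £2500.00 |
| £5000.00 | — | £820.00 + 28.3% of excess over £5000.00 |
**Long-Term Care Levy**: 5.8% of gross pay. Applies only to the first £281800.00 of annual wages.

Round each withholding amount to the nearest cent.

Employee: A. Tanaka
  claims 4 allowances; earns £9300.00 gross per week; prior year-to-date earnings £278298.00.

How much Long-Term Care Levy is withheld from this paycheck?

Long-Term Care Levy: cap £281800.00 − YTD £278298.00 = £3502.00 subject; 5.8% × £3502.00 = £203.12

£203.12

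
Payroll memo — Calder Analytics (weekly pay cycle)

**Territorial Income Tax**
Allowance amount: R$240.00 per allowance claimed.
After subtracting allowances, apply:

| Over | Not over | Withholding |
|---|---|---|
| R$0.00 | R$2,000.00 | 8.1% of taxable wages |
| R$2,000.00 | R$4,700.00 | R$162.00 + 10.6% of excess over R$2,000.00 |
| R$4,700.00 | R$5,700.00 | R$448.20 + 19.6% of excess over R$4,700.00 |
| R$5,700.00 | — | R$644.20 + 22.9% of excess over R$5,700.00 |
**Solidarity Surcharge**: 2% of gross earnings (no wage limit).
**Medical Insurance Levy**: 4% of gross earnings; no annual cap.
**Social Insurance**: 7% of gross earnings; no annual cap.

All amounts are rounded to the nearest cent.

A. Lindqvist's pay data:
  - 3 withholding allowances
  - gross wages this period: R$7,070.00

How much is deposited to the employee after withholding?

R$5,357.85

Territorial Income Tax: taxable = R$7,070.00 − 3×R$240.00 = R$6,350.00
  R$644.20 + 22.9% × (R$6,350.00 − R$5,700.00) = R$644.20 + 22.9% × R$650.00 = R$793.05
Solidarity Surcharge: 2% × R$7,070.00 = R$141.40
Medical Insurance Levy: 4% × R$7,070.00 = R$282.80
Social Insurance: 7% × R$7,070.00 = R$494.90
Total withheld: R$793.05 + R$141.40 + R$282.80 + R$494.90 = R$1,712.15
Net pay: R$7,070.00 − R$1,712.15 = R$5,357.85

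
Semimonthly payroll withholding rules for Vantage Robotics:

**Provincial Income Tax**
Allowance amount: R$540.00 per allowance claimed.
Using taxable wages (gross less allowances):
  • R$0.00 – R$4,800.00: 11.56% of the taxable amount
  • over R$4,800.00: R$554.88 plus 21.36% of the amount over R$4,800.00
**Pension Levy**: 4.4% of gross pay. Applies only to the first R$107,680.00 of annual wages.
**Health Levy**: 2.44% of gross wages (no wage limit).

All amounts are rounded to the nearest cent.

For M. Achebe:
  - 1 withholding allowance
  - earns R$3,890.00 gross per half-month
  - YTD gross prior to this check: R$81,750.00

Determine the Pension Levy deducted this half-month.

R$171.16

Pension Levy: 4.4% × R$3,890.00 = R$171.16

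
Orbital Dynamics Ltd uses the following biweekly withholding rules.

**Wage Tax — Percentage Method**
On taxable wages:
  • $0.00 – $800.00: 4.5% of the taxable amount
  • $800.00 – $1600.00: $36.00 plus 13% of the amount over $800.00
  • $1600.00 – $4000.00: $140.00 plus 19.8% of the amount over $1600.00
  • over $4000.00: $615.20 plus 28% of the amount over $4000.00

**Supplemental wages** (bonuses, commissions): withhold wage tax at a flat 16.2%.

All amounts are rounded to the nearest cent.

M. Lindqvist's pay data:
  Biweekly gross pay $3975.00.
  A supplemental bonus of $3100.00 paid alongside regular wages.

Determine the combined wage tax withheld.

Wage Tax: taxable = $3975.00
  $140.00 + 19.8% × ($3975.00 − $1600.00) = $140.00 + 19.8% × $2375.00 = $610.25
Supplemental (16.2% flat on bonus): 16.2% × $3100.00 = $502.20
Total wage tax: $610.25 + $502.20 = $1112.45

$1112.45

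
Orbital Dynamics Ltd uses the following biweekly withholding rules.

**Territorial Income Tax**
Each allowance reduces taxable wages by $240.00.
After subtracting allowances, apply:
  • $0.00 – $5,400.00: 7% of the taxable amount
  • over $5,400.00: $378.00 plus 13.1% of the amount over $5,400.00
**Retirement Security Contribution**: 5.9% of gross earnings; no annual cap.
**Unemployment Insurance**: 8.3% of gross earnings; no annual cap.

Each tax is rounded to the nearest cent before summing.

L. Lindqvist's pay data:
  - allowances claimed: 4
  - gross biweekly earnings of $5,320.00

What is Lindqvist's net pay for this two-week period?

$4,259.36

Territorial Income Tax: taxable = $5,320.00 − 4×$240.00 = $4,360.00
  7% × $4,360.00 = $305.20
Retirement Security Contribution: 5.9% × $5,320.00 = $313.88
Unemployment Insurance: 8.3% × $5,320.00 = $441.56
Total withheld: $305.20 + $313.88 + $441.56 = $1,060.64
Net pay: $5,320.00 − $1,060.64 = $4,259.36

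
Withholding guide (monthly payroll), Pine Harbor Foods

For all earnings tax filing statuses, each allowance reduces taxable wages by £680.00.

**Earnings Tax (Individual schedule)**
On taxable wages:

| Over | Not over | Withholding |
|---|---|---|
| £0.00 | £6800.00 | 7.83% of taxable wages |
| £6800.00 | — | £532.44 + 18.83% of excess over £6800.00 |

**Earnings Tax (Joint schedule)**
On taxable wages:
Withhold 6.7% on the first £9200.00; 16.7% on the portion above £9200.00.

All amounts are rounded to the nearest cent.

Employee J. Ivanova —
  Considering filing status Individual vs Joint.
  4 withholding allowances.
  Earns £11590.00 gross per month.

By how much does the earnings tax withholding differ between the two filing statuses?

£327.93

Earnings Tax (Individual): taxable = £11590.00 − 4×£680.00 = £8870.00
  £532.44 + 18.83% × (£8870.00 − £6800.00) = £532.44 + 18.83% × £2070.00 = £922.22
Earnings Tax (Joint): taxable = £11590.00 − 4×£680.00 = £8870.00
  6.7% × £8870.00 = £594.29
Difference: |£922.22 − £594.29| = £327.93 (higher under Individual)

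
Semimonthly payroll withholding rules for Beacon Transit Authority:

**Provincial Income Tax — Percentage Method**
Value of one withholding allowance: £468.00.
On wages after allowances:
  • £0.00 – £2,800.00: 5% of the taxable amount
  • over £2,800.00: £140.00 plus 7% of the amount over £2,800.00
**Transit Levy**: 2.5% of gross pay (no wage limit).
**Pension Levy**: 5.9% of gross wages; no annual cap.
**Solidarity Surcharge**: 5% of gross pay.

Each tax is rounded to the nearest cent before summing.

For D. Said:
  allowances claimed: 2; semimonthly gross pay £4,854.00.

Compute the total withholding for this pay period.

£868.70

Provincial Income Tax: taxable = £4,854.00 − 2×£468.00 = £3,918.00
  £140.00 + 7% × (£3,918.00 − £2,800.00) = £140.00 + 7% × £1,118.00 = £218.26
Transit Levy: 2.5% × £4,854.00 = £121.35
Pension Levy: 5.9% × £4,854.00 = £286.39
Solidarity Surcharge: 5% × £4,854.00 = £242.70
Total: £218.26 + £121.35 + £286.39 + £242.70 = £868.70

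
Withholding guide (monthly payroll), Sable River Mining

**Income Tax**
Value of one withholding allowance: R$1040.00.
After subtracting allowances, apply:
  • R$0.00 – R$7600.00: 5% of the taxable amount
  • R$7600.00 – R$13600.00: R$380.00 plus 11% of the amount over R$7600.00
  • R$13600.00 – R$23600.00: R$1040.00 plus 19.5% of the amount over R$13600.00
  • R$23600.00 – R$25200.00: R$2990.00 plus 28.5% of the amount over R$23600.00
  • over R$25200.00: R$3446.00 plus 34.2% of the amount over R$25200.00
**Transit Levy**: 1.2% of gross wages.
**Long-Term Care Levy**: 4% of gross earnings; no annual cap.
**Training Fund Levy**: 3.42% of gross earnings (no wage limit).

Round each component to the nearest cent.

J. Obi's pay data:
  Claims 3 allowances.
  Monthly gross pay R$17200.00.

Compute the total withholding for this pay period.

Income Tax: taxable = R$17200.00 − 3×R$1040.00 = R$14080.00
  R$1040.00 + 19.5% × (R$14080.00 − R$13600.00) = R$1040.00 + 19.5% × R$480.00 = R$1133.60
Transit Levy: 1.2% × R$17200.00 = R$206.40
Long-Term Care Levy: 4% × R$17200.00 = R$688.00
Training Fund Levy: 3.42% × R$17200.00 = R$588.24
Total: R$1133.60 + R$206.40 + R$688.00 + R$588.24 = R$2616.24

R$2616.24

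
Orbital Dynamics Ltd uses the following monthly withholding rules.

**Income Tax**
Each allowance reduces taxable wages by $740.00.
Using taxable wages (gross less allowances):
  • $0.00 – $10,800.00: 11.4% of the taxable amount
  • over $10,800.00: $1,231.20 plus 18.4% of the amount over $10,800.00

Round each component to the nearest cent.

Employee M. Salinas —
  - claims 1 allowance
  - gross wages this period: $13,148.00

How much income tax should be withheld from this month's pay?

$1,527.07

Income Tax: taxable = $13,148.00 − 1×$740.00 = $12,408.00
  $1,231.20 + 18.4% × ($12,408.00 − $10,800.00) = $1,231.20 + 18.4% × $1,608.00 = $1,527.07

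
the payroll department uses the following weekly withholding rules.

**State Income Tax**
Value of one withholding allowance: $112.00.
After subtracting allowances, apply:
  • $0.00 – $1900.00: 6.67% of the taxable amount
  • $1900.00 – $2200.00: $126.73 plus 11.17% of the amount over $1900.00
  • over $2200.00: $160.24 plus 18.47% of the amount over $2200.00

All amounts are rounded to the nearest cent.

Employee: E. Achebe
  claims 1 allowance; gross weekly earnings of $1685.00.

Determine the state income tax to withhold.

$104.92

State Income Tax: taxable = $1685.00 − 1×$112.00 = $1573.00
  6.67% × $1573.00 = $104.92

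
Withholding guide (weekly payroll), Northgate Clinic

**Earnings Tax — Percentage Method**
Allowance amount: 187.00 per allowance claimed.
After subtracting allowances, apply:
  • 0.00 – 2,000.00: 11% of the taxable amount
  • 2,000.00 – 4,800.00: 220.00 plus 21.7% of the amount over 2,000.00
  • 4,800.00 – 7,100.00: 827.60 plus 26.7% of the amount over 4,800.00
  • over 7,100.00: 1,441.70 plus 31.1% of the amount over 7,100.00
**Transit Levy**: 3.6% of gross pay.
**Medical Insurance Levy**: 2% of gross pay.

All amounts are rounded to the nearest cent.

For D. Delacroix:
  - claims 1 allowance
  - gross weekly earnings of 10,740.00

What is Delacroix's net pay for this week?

Earnings Tax: taxable = 10,740.00 − 1×187.00 = 10,553.00
  1,441.70 + 31.1% × (10,553.00 − 7,100.00) = 1,441.70 + 31.1% × 3,453.00 = 2,515.58
Transit Levy: 3.6% × 10,740.00 = 386.64
Medical Insurance Levy: 2% × 10,740.00 = 214.80
Total withheld: 2,515.58 + 386.64 + 214.80 = 3,117.02
Net pay: 10,740.00 − 3,117.02 = 7,622.98

7,622.98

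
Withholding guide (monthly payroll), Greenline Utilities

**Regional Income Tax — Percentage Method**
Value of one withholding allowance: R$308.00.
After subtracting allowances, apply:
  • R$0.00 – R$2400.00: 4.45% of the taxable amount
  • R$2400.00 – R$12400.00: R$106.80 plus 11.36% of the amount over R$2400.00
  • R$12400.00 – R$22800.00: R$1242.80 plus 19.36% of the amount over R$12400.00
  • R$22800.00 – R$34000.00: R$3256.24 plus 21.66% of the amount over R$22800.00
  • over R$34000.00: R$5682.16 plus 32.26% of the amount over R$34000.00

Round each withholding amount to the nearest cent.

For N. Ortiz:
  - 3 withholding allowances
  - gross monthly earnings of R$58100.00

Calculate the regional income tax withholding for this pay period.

R$13158.74

Regional Income Tax: taxable = R$58100.00 − 3×R$308.00 = R$57176.00
  R$5682.16 + 32.26% × (R$57176.00 − R$34000.00) = R$5682.16 + 32.26% × R$23176.00 = R$13158.74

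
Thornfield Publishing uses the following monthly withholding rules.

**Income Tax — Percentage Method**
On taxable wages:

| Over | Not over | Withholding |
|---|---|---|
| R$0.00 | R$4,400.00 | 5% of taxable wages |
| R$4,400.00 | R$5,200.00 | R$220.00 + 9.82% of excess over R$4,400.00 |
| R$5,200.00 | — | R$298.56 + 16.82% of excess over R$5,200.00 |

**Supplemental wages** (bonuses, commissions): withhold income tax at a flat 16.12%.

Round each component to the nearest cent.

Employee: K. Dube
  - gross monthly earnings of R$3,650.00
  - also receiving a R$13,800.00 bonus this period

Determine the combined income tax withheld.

Income Tax: taxable = R$3,650.00
  5% × R$3,650.00 = R$182.50
Supplemental (16.12% flat on bonus): 16.12% × R$13,800.00 = R$2,224.56
Total income tax: R$182.50 + R$2,224.56 = R$2,407.06

R$2,407.06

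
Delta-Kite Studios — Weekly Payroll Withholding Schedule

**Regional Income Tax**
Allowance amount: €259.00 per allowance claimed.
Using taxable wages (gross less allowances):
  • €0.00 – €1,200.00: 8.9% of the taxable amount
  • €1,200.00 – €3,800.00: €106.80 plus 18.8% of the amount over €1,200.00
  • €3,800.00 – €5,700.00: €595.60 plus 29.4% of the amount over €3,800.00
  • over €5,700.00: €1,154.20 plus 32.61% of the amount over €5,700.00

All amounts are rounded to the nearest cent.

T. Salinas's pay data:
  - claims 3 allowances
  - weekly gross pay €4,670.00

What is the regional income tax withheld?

Regional Income Tax: taxable = €4,670.00 − 3×€259.00 = €3,893.00
  €595.60 + 29.4% × (€3,893.00 − €3,800.00) = €595.60 + 29.4% × €93.00 = €622.94

€622.94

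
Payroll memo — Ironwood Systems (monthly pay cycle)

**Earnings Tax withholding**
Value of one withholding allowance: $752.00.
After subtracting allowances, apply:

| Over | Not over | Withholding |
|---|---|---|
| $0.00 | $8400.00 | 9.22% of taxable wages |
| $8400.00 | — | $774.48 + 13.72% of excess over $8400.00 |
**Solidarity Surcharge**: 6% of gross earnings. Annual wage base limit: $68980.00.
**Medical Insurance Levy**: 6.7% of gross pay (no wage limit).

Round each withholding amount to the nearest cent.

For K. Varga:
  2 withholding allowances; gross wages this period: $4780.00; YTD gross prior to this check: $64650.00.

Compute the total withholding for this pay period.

$882.11

Earnings Tax: taxable = $4780.00 − 2×$752.00 = $3276.00
  9.22% × $3276.00 = $302.05
Solidarity Surcharge: cap $68980.00 − YTD $64650.00 = $4330.00 subject; 6% × $4330.00 = $259.80
Medical Insurance Levy: 6.7% × $4780.00 = $320.26
Total: $302.05 + $259.80 + $320.26 = $882.11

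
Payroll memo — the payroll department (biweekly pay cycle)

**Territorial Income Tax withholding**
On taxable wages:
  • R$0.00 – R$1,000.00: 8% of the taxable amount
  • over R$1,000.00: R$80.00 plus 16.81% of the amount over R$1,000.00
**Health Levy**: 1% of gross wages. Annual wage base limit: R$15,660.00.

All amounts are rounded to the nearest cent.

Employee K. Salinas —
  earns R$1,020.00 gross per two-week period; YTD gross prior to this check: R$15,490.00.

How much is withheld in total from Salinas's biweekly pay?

R$85.06

Territorial Income Tax: taxable = R$1,020.00
  R$80.00 + 16.81% × (R$1,020.00 − R$1,000.00) = R$80.00 + 16.81% × R$20.00 = R$83.36
Health Levy: cap R$15,660.00 − YTD R$15,490.00 = R$170.00 subject; 1% × R$170.00 = R$1.70
Total: R$83.36 + R$1.70 = R$85.06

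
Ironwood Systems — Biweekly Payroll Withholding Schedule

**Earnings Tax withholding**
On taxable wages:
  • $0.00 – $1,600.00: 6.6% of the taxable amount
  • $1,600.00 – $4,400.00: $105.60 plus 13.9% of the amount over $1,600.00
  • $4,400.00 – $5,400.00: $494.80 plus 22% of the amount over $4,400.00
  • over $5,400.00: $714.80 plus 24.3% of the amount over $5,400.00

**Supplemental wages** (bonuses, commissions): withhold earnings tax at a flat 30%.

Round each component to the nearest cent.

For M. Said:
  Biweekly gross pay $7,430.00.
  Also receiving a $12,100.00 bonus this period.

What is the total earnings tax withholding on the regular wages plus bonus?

$4,838.09

Earnings Tax: taxable = $7,430.00
  $714.80 + 24.3% × ($7,430.00 − $5,400.00) = $714.80 + 24.3% × $2,030.00 = $1,208.09
Supplemental (30% flat on bonus): 30% × $12,100.00 = $3,630.00
Total earnings tax: $1,208.09 + $3,630.00 = $4,838.09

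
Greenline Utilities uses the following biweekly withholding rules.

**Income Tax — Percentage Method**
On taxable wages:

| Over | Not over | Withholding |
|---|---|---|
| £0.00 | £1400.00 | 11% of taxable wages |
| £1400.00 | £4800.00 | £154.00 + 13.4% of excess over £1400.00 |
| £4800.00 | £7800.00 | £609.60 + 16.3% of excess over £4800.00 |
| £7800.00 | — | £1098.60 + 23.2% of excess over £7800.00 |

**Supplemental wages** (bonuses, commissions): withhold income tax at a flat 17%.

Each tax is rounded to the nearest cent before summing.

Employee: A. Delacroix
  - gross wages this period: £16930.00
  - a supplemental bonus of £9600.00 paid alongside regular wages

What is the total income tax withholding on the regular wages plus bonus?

Income Tax: taxable = £16930.00
  £1098.60 + 23.2% × (£16930.00 − £7800.00) = £1098.60 + 23.2% × £9130.00 = £3216.76
Supplemental (17% flat on bonus): 17% × £9600.00 = £1632.00
Total income tax: £3216.76 + £1632.00 = £4848.76

£4848.76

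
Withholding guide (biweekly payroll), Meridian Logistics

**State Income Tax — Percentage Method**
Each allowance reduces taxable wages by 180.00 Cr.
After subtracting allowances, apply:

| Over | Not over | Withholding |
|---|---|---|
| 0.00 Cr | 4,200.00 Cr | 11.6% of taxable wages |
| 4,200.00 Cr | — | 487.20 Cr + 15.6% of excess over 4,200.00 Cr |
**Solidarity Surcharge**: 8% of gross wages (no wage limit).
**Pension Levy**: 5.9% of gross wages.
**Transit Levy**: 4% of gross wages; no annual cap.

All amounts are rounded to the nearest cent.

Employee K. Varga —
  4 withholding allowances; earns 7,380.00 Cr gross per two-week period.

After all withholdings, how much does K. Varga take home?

5,188.02 Cr

State Income Tax: taxable = 7,380.00 Cr − 4×180.00 Cr = 6,660.00 Cr
  487.20 Cr + 15.6% × (6,660.00 Cr − 4,200.00 Cr) = 487.20 Cr + 15.6% × 2,460.00 Cr = 870.96 Cr
Solidarity Surcharge: 8% × 7,380.00 Cr = 590.40 Cr
Pension Levy: 5.9% × 7,380.00 Cr = 435.42 Cr
Transit Levy: 4% × 7,380.00 Cr = 295.20 Cr
Total withheld: 870.96 Cr + 590.40 Cr + 435.42 Cr + 295.20 Cr = 2,191.98 Cr
Net pay: 7,380.00 Cr − 2,191.98 Cr = 5,188.02 Cr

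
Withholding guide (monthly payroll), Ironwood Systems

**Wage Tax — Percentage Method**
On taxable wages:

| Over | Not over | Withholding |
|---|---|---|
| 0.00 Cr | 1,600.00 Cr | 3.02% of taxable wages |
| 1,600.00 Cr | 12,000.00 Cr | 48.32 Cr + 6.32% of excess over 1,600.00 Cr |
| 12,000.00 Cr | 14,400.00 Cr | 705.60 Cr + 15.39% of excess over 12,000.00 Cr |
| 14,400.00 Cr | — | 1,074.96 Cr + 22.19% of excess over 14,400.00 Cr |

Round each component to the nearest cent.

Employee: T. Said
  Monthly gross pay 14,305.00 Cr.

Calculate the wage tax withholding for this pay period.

Wage Tax: taxable = 14,305.00 Cr
  705.60 Cr + 15.39% × (14,305.00 Cr − 12,000.00 Cr) = 705.60 Cr + 15.39% × 2,305.00 Cr = 1,060.34 Cr

1,060.34 Cr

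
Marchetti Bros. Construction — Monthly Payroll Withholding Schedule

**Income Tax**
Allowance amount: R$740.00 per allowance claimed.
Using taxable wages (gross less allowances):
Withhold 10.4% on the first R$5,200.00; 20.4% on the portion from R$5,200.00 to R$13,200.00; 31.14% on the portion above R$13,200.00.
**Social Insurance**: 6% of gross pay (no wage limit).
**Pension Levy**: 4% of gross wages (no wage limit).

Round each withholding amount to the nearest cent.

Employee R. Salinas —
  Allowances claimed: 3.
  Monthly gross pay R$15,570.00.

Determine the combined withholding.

R$3,776.51

Income Tax: taxable = R$15,570.00 − 3×R$740.00 = R$13,350.00
  R$2,172.80 + 31.14% × (R$13,350.00 − R$13,200.00) = R$2,172.80 + 31.14% × R$150.00 = R$2,219.51
Social Insurance: 6% × R$15,570.00 = R$934.20
Pension Levy: 4% × R$15,570.00 = R$622.80
Total: R$2,219.51 + R$934.20 + R$622.80 = R$3,776.51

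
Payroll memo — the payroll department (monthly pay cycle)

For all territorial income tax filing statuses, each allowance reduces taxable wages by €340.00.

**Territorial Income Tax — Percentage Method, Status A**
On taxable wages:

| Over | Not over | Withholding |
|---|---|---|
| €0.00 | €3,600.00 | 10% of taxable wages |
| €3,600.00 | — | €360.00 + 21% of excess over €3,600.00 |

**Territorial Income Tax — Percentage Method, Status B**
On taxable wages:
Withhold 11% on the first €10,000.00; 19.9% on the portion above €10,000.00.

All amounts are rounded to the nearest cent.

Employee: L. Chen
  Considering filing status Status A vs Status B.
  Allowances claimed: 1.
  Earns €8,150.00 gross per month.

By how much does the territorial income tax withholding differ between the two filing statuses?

€385.00

Territorial Income Tax (Status A): taxable = €8,150.00 − 1×€340.00 = €7,810.00
  €360.00 + 21% × (€7,810.00 − €3,600.00) = €360.00 + 21% × €4,210.00 = €1,244.10
Territorial Income Tax (Status B): taxable = €8,150.00 − 1×€340.00 = €7,810.00
  11% × €7,810.00 = €859.10
Difference: |€1,244.10 − €859.10| = €385.00 (higher under Status A)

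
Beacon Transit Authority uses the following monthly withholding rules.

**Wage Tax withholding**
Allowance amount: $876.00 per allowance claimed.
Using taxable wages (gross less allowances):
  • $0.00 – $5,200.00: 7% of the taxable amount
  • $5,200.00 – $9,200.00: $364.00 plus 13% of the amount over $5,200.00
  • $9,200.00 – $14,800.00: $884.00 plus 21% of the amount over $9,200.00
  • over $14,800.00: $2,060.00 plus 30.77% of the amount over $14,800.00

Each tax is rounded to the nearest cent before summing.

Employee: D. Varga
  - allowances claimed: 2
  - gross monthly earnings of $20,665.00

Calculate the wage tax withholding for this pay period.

$3,325.57

Wage Tax: taxable = $20,665.00 − 2×$876.00 = $18,913.00
  $2,060.00 + 30.77% × ($18,913.00 − $14,800.00) = $2,060.00 + 30.77% × $4,113.00 = $3,325.57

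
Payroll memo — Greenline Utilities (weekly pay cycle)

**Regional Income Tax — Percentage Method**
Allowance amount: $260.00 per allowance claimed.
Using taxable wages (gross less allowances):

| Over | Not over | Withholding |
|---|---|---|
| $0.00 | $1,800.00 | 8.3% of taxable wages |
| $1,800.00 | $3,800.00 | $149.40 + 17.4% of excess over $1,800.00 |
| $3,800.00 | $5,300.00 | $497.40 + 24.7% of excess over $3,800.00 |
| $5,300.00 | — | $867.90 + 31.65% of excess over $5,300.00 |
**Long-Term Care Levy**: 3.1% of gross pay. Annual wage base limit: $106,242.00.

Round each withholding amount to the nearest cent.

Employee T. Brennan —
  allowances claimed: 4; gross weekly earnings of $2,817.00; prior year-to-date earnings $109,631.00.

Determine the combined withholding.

$147.49

Regional Income Tax: taxable = $2,817.00 − 4×$260.00 = $1,777.00
  8.3% × $1,777.00 = $147.49
Long-Term Care Levy: YTD $109,631.00 ≥ cap $106,242.00 → $0.00
Total: $147.49 + $0.00 = $147.49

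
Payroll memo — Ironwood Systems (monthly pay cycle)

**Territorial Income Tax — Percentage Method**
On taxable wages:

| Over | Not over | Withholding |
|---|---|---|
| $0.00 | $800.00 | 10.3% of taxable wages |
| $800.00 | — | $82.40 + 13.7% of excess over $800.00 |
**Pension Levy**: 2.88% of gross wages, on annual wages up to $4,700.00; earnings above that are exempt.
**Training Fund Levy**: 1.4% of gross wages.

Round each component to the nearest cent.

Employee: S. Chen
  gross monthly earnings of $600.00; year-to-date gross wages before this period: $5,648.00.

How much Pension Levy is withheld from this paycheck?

$0.00

Pension Levy: YTD $5,648.00 ≥ cap $4,700.00 → $0.00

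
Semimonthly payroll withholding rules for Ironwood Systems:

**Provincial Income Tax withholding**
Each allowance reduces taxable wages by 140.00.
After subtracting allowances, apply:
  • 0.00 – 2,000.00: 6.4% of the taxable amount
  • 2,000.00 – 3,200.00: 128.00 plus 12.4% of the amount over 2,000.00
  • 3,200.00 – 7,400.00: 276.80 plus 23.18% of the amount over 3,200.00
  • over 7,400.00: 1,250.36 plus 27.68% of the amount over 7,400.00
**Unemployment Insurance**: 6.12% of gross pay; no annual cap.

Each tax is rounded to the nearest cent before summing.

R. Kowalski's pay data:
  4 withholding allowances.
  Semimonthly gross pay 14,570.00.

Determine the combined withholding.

3,971.69

Provincial Income Tax: taxable = 14,570.00 − 4×140.00 = 14,010.00
  1,250.36 + 27.68% × (14,010.00 − 7,400.00) = 1,250.36 + 27.68% × 6,610.00 = 3,080.01
Unemployment Insurance: 6.12% × 14,570.00 = 891.68
Total: 3,080.01 + 891.68 = 3,971.69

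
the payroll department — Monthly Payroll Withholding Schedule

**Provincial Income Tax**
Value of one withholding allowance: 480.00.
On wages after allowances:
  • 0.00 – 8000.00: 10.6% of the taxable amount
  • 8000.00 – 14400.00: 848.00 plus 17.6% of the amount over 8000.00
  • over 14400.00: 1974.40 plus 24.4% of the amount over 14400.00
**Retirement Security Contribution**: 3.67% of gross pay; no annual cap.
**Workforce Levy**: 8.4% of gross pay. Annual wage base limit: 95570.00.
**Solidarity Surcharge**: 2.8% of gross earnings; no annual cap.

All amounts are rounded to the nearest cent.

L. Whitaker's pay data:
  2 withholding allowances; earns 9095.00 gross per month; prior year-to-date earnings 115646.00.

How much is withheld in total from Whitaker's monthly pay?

Provincial Income Tax: taxable = 9095.00 − 2×480.00 = 8135.00
  848.00 + 17.6% × (8135.00 − 8000.00) = 848.00 + 17.6% × 135.00 = 871.76
Retirement Security Contribution: 3.67% × 9095.00 = 333.79
Workforce Levy: YTD 115646.00 ≥ cap 95570.00 → 0.00
Solidarity Surcharge: 2.8% × 9095.00 = 254.66
Total: 871.76 + 333.79 + 0.00 + 254.66 = 1460.21

1460.21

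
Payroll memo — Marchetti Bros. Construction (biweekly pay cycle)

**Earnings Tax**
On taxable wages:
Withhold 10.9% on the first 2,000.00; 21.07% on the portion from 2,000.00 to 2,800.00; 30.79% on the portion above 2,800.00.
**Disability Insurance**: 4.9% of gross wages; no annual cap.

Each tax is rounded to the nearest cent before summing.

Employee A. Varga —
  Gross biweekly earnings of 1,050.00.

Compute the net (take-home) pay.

Earnings Tax: taxable = 1,050.00
  10.9% × 1,050.00 = 114.45
Disability Insurance: 4.9% × 1,050.00 = 51.45
Total withheld: 114.45 + 51.45 = 165.90
Net pay: 1,050.00 − 165.90 = 884.10

884.10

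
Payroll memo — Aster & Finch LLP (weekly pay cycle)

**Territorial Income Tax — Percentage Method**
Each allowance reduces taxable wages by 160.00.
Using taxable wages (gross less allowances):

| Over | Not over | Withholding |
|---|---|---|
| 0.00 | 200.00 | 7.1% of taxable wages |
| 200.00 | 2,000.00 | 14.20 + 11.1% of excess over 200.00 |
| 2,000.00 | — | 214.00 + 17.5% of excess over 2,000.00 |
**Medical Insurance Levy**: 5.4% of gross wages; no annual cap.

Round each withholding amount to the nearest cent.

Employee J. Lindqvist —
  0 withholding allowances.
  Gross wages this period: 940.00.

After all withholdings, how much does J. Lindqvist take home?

792.90

Territorial Income Tax: taxable = 940.00
  14.20 + 11.1% × (940.00 − 200.00) = 14.20 + 11.1% × 740.00 = 96.34
Medical Insurance Levy: 5.4% × 940.00 = 50.76
Total withheld: 96.34 + 50.76 = 147.10
Net pay: 940.00 − 147.10 = 792.90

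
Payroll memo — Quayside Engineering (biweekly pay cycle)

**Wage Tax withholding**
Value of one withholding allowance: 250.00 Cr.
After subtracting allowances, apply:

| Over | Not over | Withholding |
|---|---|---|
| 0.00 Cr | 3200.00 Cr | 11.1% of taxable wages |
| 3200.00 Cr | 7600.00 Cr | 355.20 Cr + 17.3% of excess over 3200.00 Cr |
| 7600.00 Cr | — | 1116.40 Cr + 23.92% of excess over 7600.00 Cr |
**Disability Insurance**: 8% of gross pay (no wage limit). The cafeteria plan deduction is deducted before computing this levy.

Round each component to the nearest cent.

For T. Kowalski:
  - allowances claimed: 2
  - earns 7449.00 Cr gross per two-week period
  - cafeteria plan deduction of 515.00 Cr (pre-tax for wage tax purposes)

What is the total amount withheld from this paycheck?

Wage Tax: taxable = 7449.00 Cr − 515.00 Cr − 2×250.00 Cr = 6434.00 Cr
  355.20 Cr + 17.3% × (6434.00 Cr − 3200.00 Cr) = 355.20 Cr + 17.3% × 3234.00 Cr = 914.68 Cr
Disability Insurance: 8% × 6934.00 Cr = 554.72 Cr
Total: 914.68 Cr + 554.72 Cr = 1469.40 Cr

1469.40 Cr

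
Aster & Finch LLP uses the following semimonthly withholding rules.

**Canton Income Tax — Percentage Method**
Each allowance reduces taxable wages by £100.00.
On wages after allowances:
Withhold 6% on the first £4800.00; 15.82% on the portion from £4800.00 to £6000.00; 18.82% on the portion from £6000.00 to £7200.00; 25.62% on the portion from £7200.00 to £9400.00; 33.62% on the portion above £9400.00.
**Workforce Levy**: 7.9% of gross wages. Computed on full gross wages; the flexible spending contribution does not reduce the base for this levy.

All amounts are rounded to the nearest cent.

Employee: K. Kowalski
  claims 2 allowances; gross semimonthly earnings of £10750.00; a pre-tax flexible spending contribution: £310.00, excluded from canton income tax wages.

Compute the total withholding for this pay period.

£2398.98

Canton Income Tax: taxable = £10750.00 − £310.00 − 2×£100.00 = £10240.00
  £1267.32 + 33.62% × (£10240.00 − £9400.00) = £1267.32 + 33.62% × £840.00 = £1549.73
Workforce Levy: 7.9% × £10750.00 = £849.25
Total: £1549.73 + £849.25 = £2398.98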